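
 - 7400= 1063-8463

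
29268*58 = 1697544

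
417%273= 144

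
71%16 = 7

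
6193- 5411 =782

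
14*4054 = 56756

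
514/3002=257/1501 = 0.17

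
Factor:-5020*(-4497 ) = 22574940 =2^2*3^1*  5^1*251^1*1499^1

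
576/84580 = 144/21145 = 0.01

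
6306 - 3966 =2340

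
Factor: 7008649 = 653^1*10733^1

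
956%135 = 11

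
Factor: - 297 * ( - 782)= 232254 = 2^1*3^3*11^1  *17^1*23^1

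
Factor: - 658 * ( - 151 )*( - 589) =-58521862 = - 2^1*7^1*19^1 * 31^1*47^1 * 151^1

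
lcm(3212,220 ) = 16060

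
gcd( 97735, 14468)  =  1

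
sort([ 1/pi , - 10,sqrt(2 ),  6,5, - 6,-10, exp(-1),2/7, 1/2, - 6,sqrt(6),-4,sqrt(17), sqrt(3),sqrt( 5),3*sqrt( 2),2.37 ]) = [-10,- 10, - 6, - 6, - 4, 2/7,1/pi, exp( - 1), 1/2,sqrt(2),sqrt(3),sqrt(5),2.37, sqrt(6),sqrt(17),3*sqrt(2),5,6]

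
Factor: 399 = 3^1*7^1 * 19^1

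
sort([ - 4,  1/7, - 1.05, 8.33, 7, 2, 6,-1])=[ - 4,  -  1.05, - 1, 1/7,2, 6,  7,8.33 ] 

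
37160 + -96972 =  - 59812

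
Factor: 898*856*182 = 2^5*7^1*13^1*107^1*449^1= 139901216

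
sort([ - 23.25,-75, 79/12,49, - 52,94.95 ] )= [ - 75, - 52,  -  23.25, 79/12, 49 , 94.95] 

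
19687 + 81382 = 101069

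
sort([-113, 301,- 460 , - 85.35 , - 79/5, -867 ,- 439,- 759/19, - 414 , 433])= [- 867, - 460,-439, - 414, - 113, - 85.35, - 759/19,-79/5,301,  433 ] 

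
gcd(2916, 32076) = 2916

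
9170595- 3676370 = 5494225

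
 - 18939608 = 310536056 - 329475664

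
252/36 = 7 = 7.00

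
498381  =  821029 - 322648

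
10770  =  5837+4933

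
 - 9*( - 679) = 6111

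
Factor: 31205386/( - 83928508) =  - 2^( - 1 )*2381^1*6553^1*20982127^( - 1 )  =  - 15602693/41964254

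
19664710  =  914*21515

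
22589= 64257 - 41668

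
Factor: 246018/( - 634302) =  - 3^( - 1)*269^( - 1)*313^1 = -313/807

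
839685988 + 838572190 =1678258178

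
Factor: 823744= 2^6*61^1 * 211^1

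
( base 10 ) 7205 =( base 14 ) 28a9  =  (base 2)1110000100101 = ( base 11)5460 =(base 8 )16045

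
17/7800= 17/7800= 0.00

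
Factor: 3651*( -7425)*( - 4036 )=109410612300 = 2^2*3^4*5^2*11^1*1009^1*1217^1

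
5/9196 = 5/9196  =  0.00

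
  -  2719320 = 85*( - 31992) 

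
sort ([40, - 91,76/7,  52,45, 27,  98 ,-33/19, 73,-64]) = [-91, - 64 ,-33/19, 76/7, 27,  40,45,52, 73, 98]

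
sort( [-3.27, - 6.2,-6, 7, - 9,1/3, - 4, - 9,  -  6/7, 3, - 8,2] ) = [ - 9,-9,-8 , -6.2, - 6,-4, - 3.27, - 6/7, 1/3,2, 3, 7]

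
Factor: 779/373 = 19^1*41^1*  373^( - 1)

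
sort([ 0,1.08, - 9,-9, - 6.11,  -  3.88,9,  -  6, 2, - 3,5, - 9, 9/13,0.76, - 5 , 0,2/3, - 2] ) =[-9,-9, - 9, -6.11, - 6,  -  5, - 3.88, - 3, - 2,0,0,2/3,9/13, 0.76,1.08,2,5,9]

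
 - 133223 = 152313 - 285536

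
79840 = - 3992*( - 20) 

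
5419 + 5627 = 11046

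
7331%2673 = 1985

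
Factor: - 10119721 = -10119721^1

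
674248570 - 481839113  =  192409457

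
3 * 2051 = 6153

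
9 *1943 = 17487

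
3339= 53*63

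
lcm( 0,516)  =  0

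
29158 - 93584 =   -  64426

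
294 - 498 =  - 204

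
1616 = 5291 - 3675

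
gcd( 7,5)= 1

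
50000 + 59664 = 109664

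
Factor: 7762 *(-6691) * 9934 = - 2^2*3881^1* 4967^1 * 6691^1 = - 515927674228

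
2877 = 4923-2046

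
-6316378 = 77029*( - 82 )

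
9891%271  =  135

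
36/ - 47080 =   -  1+11761/11770 = - 0.00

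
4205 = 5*841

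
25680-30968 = -5288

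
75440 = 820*92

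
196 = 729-533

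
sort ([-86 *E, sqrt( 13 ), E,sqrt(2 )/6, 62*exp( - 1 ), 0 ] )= [ - 86*E,0, sqrt( 2) /6,E,sqrt( 13 ),62*exp(-1)]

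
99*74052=7331148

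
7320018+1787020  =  9107038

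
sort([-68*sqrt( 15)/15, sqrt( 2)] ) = [ -68 * sqrt( 15 ) /15,sqrt(2)]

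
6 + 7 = 13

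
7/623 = 1/89=0.01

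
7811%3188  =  1435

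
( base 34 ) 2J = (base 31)2p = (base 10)87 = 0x57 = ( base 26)39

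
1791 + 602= 2393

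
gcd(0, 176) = 176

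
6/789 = 2/263= 0.01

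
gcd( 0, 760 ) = 760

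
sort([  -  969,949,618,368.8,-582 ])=[ - 969, - 582,368.8,618 , 949] 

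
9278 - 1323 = 7955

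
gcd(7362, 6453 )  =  9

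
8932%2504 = 1420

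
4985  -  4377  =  608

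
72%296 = 72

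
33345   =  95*351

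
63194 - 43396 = 19798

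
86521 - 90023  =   - 3502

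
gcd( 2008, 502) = 502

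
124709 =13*9593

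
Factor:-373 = -373^1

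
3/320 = 3/320 = 0.01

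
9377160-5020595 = 4356565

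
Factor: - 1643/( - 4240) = 2^ ( - 4)* 5^( - 1)*31^1=31/80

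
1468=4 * 367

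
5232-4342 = 890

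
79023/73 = 1082 + 37/73 = 1082.51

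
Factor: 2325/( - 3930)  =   - 2^(-1) * 5^1*31^1*131^ ( - 1) = - 155/262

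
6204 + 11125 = 17329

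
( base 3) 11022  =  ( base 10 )116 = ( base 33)3H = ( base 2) 1110100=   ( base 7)224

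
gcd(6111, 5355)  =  63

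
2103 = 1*2103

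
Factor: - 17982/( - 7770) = 81/35 = 3^4 * 5^( - 1 ) * 7^ ( - 1 )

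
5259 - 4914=345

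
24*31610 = 758640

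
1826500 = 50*36530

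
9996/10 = 4998/5=999.60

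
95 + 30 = 125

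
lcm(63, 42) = 126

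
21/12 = 7/4 = 1.75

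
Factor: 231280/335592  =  490/711 = 2^1*3^( - 2)*5^1*7^2*79^( - 1)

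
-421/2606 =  - 421/2606 = - 0.16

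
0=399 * 0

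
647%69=26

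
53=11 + 42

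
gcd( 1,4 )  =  1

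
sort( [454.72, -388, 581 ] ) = [ - 388,454.72 , 581] 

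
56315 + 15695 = 72010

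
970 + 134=1104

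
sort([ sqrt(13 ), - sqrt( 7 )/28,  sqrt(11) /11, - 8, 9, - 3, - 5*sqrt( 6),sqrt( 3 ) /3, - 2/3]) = [ - 5 * sqrt(6 ), - 8, - 3, - 2/3,- sqrt( 7 ) /28, sqrt( 11 ) /11,sqrt( 3 ) /3, sqrt( 13), 9]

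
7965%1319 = 51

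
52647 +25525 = 78172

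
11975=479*25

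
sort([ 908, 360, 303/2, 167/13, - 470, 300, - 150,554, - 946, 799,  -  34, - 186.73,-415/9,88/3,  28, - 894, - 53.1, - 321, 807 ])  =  [ - 946 , - 894, - 470,  -  321,-186.73, - 150, - 53.1,-415/9, - 34, 167/13, 28,88/3,303/2,300,360, 554,799,  807, 908 ] 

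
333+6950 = 7283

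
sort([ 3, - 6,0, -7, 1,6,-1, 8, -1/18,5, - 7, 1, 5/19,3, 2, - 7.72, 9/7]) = [-7.72, - 7,-7, - 6, - 1, - 1/18,0, 5/19,1, 1,  9/7, 2,3,3 , 5, 6, 8]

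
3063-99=2964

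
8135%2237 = 1424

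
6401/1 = 6401=   6401.00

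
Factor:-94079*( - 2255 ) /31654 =212148145/31654 = 2^( - 1)*5^1*7^( - 2)*11^1*17^(-1 )*19^(  -  1)*41^1*94079^1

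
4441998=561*7918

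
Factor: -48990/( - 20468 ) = 2^ (  -  1 )* 3^1*5^1*7^( - 1)*17^(-1) * 23^1*43^( - 1)*71^1= 24495/10234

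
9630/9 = 1070 = 1070.00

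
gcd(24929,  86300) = 1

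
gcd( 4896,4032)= 288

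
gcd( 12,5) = 1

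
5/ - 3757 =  - 5/3757= -0.00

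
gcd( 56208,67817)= 1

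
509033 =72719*7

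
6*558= 3348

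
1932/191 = 1932/191 = 10.12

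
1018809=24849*41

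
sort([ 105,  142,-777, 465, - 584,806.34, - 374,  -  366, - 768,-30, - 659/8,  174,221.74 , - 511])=[ -777, - 768,- 584, - 511, - 374,  -  366, - 659/8  ,  -  30,105, 142,174,  221.74, 465,  806.34 ]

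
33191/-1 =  - 33191/1 = -  33191.00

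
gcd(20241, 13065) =39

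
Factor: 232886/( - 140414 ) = - 116443/70207 = - 70207^( - 1)*116443^1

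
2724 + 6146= 8870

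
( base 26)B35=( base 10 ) 7519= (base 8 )16537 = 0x1d5f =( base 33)6TS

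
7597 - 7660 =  -63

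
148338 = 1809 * 82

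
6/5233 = 6/5233= 0.00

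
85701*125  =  10712625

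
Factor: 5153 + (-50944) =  - 45791 = - 29^1*1579^1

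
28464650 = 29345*970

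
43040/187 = 43040/187 = 230.16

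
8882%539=258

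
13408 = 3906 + 9502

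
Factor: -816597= -3^2*41^1* 2213^1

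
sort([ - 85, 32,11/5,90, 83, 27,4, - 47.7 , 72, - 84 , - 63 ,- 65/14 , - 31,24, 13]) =[ - 85 ,-84,-63, - 47.7,-31,-65/14,11/5,4 , 13 , 24, 27, 32,  72,83 , 90]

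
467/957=467/957 = 0.49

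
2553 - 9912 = -7359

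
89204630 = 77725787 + 11478843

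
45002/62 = 22501/31=725.84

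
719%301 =117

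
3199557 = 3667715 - 468158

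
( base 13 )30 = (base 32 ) 17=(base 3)1110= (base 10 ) 39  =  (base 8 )47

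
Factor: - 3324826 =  - 2^1*17^1 *97789^1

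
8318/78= 4159/39 = 106.64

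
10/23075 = 2/4615 = 0.00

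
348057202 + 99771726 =447828928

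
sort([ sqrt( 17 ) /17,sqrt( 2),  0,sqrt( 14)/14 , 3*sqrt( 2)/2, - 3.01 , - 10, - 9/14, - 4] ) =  [ - 10, - 4, - 3.01, - 9/14,  0, sqrt(17 ) /17, sqrt(14 )/14,sqrt (2),3*sqrt(2) /2] 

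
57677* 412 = 23762924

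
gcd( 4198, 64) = 2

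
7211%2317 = 260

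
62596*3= 187788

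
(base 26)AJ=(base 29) 9I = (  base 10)279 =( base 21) D6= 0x117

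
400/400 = 1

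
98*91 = 8918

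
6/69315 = 2/23105=0.00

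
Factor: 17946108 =2^2 * 3^2 * 19^1 * 26237^1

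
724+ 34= 758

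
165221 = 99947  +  65274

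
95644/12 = 7970 + 1/3 = 7970.33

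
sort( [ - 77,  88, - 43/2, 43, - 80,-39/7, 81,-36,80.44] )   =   [-80, - 77, - 36 , - 43/2 ,-39/7,43, 80.44, 81,88] 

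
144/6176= 9/386 =0.02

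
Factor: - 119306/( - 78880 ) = 121/80 = 2^ (- 4 )  *  5^(  -  1 )*  11^2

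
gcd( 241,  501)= 1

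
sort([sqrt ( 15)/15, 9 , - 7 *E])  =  [ - 7*E,sqrt(15 ) /15,9]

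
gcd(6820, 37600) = 20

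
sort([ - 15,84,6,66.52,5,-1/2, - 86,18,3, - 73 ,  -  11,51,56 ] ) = [ - 86, - 73, - 15 , - 11 , - 1/2,  3,5,6,18, 51, 56  ,  66.52,84]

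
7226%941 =639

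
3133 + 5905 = 9038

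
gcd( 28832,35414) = 2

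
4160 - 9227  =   - 5067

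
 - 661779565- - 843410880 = 181631315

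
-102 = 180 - 282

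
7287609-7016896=270713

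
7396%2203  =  787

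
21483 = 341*63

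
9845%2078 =1533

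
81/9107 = 81/9107= 0.01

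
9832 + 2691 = 12523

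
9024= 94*96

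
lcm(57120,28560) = 57120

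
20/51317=20/51317 = 0.00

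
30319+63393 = 93712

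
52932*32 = 1693824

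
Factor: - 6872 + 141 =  - 53^1 * 127^1  =  - 6731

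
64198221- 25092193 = 39106028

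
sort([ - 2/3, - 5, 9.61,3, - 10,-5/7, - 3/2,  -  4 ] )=[ - 10, - 5, - 4,-3/2, - 5/7, - 2/3, 3,  9.61 ] 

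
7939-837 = 7102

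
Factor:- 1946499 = -3^1 * 97^1*6689^1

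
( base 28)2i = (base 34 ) 26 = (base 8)112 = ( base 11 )68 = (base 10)74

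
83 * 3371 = 279793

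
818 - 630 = 188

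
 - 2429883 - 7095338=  - 9525221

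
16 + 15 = 31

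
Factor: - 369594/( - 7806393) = 41066/867377 =2^1*7^ (  -  1 )  *20533^1*123911^(-1)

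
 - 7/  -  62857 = 7/62857 = 0.00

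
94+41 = 135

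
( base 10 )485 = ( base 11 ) 401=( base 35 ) DU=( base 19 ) 16a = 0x1e5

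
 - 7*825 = -5775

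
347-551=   -204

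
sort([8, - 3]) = [ - 3,  8] 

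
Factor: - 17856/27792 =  - 124/193 = - 2^2 * 31^1*193^(-1) 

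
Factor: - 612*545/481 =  - 333540/481 = - 2^2 * 3^2 * 5^1*13^ ( - 1)*17^1*37^( - 1)* 109^1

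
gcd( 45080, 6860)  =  980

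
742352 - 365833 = 376519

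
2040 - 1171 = 869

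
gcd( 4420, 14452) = 4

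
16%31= 16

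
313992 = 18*17444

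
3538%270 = 28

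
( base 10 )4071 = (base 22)891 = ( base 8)7747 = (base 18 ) ca3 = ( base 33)3oc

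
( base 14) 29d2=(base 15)230B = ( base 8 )16414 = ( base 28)9dg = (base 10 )7436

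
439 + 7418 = 7857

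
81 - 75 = 6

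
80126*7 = 560882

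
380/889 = 380/889 = 0.43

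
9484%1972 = 1596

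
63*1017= 64071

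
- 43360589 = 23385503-66746092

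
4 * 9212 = 36848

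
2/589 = 2/589 = 0.00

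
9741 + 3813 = 13554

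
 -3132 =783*( - 4 ) 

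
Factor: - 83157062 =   -  2^1 * 277^1 * 367^1*409^1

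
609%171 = 96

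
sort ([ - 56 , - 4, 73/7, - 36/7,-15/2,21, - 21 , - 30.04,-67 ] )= [ - 67, - 56,  -  30.04, - 21, - 15/2, - 36/7, - 4,73/7, 21 ]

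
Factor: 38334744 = 2^3*3^2*7^1*23^1 * 3307^1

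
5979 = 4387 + 1592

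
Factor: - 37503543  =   -3^1*7^1*11^1*179^1*907^1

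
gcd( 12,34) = 2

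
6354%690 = 144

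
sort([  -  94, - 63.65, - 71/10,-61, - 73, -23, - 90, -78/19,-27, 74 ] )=[ - 94, - 90 , - 73, - 63.65, - 61, - 27, - 23, - 71/10,-78/19, 74 ] 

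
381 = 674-293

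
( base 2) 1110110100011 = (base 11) 5778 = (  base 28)9ir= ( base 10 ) 7587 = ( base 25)c3c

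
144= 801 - 657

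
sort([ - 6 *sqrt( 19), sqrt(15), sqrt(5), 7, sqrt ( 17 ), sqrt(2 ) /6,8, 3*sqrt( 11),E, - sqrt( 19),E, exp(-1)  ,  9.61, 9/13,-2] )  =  [-6*sqrt(19) , -sqrt( 19),-2,sqrt( 2)/6,exp(  -  1), 9/13, sqrt( 5),E,  E, sqrt( 15), sqrt( 17 ), 7, 8,9.61, 3*sqrt( 11) ]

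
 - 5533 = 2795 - 8328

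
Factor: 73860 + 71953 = 145813 = 43^1 * 3391^1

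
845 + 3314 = 4159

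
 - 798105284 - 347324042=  - 1145429326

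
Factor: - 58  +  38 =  - 2^2 * 5^1 =- 20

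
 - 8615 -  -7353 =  - 1262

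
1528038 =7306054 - 5778016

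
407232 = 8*50904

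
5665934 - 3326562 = 2339372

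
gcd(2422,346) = 346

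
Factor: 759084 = 2^2*3^1*17^1 * 61^2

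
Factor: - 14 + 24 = 10 = 2^1*5^1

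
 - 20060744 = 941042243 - 961102987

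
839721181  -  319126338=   520594843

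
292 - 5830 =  - 5538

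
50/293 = 50/293 = 0.17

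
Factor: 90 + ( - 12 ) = 78 = 2^1*3^1*13^1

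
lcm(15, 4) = 60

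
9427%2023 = 1335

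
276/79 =276/79 =3.49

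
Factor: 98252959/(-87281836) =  - 2^( - 2 )*7^1  *479^1 * 29303^1*21820459^( - 1 )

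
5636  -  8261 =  - 2625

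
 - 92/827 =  - 92/827 = - 0.11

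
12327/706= 12327/706  =  17.46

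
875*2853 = 2496375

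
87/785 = 87/785 = 0.11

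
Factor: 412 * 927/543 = 127308/181 = 2^2*3^1 *103^2*181^(-1 ) 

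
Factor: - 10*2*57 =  - 1140  =  - 2^2*3^1*5^1*19^1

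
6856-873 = 5983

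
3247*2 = 6494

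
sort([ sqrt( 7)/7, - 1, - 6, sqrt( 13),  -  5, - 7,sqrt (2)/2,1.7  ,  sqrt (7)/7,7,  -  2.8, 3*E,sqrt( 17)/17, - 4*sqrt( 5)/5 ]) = [ - 7, - 6, - 5,-2.8, - 4*sqrt(5)/5, - 1,  sqrt( 17)/17,sqrt( 7)/7, sqrt( 7)/7, sqrt( 2)/2,1.7 , sqrt( 13), 7, 3 * E] 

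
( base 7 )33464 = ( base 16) 211A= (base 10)8474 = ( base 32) 88q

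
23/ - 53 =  - 23/53 = - 0.43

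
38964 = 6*6494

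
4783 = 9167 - 4384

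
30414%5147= 4679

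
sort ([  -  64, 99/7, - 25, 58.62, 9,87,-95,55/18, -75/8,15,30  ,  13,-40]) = [ - 95 , - 64,- 40, - 25,-75/8,55/18, 9,13, 99/7,15, 30,58.62,87 ]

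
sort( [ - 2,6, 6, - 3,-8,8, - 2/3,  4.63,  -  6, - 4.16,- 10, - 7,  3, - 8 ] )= [ - 10, - 8 ,-8,-7,-6, - 4.16,  -  3, - 2, - 2/3,3, 4.63,6, 6, 8 ] 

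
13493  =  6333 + 7160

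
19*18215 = 346085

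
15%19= 15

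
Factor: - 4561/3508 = - 2^( - 2 )*877^( - 1)*4561^1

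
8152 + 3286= 11438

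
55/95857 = 55/95857 = 0.00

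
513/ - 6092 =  -513/6092 = - 0.08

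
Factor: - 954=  - 2^1 * 3^2*53^1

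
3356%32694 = 3356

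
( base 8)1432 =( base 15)37E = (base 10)794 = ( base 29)RB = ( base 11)662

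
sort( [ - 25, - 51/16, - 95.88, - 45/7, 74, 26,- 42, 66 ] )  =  [ - 95.88, - 42, - 25, - 45/7,- 51/16,26, 66, 74 ]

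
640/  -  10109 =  - 1 + 9469/10109 = - 0.06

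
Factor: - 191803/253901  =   - 191803^1*253901^( - 1)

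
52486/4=13121 + 1/2 = 13121.50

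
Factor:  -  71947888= - 2^4*467^1*9629^1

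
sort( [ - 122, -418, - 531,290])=[ - 531, - 418, - 122,290]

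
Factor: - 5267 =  - 23^1*229^1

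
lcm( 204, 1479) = 5916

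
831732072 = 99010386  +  732721686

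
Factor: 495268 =2^2 * 123817^1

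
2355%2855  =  2355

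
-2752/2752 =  - 1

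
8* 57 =456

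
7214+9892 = 17106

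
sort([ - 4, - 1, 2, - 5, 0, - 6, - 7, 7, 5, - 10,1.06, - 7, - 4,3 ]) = [ - 10, - 7, - 7,- 6, - 5, - 4, - 4,-1,  0,1.06, 2,3, 5, 7] 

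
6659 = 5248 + 1411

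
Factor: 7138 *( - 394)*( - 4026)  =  2^3*3^1*11^1*43^1*61^1*83^1*197^1 = 11322609672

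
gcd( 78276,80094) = 6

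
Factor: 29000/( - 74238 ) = -14500/37119  =  - 2^2 *3^( - 1)*5^3*29^1*12373^( - 1)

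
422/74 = 5+26/37 = 5.70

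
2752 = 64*43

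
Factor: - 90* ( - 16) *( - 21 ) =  - 2^5*3^3*5^1*7^1=- 30240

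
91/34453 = 91/34453  =  0.00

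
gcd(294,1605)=3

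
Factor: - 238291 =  - 238291^1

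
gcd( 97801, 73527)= 1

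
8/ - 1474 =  - 4/737 = - 0.01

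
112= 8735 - 8623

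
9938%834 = 764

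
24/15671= 24/15671 = 0.00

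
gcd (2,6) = 2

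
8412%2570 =702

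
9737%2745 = 1502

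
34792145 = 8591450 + 26200695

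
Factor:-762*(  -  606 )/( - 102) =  - 2^1 *3^1 * 17^(  -  1) * 101^1*127^1 = -76962/17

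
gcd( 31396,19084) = 4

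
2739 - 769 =1970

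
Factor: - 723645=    - 3^2*5^1 * 13^1*1237^1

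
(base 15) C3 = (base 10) 183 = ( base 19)9C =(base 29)69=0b10110111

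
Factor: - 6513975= - 3^2*5^2*13^1 *17^1*131^1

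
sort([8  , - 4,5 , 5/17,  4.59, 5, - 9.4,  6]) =[ - 9.4, - 4,5/17,4.59 , 5 , 5,6,  8]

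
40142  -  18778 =21364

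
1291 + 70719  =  72010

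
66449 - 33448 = 33001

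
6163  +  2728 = 8891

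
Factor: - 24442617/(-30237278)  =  2^( -1)*3^1*17^1*479267^1 * 15118639^( - 1)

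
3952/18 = 219 + 5/9= 219.56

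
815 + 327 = 1142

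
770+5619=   6389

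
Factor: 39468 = 2^2*3^1*11^1*13^1*23^1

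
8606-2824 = 5782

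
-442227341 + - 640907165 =-1083134506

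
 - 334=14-348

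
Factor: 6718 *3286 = 22075348 = 2^2*31^1*53^1 * 3359^1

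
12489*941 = 11752149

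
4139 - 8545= - 4406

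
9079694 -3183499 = 5896195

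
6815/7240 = 1363/1448 = 0.94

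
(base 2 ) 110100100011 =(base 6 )23323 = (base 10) 3363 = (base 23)685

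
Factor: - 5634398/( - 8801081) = 2^1*7^1*11^1*443^( - 1)*19867^(-1)*36587^1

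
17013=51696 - 34683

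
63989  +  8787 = 72776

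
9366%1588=1426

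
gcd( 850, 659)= 1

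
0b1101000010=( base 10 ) 834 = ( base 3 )1010220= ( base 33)P9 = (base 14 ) 438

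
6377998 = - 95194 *( - 67 ) 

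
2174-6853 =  - 4679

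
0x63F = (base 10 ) 1599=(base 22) 36f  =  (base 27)256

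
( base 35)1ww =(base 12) 1461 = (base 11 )1871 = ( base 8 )4511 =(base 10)2377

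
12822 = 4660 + 8162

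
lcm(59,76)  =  4484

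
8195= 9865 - 1670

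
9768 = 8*1221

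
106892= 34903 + 71989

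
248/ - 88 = -31/11 = - 2.82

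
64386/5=12877 + 1/5  =  12877.20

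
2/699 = 2/699 = 0.00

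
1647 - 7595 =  - 5948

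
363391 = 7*51913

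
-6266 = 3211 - 9477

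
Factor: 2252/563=4 = 2^2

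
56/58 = 28/29 = 0.97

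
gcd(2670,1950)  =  30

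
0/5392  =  0  =  0.00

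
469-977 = -508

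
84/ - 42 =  - 2/1 = -2.00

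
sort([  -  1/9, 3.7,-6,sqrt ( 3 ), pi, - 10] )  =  [  -  10, - 6, - 1/9,sqrt(3 ),pi,3.7]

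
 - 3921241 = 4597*( - 853)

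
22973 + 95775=118748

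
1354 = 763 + 591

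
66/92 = 33/46 = 0.72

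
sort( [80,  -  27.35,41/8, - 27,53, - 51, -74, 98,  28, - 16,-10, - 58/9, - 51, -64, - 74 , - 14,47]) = [- 74,- 74 , - 64 , - 51, -51, - 27.35, - 27 ,- 16, - 14, - 10, - 58/9, 41/8,28  ,  47,  53,  80, 98 ] 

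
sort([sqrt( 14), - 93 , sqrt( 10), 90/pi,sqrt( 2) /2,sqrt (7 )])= [ - 93,  sqrt(2 )/2, sqrt( 7 ),sqrt( 10),sqrt( 14 ), 90/pi ] 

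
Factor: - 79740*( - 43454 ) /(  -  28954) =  - 2^2*3^2*5^1 *31^( - 1) * 443^1*467^( - 1 )*21727^1  =  -  1732510980/14477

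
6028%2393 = 1242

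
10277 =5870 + 4407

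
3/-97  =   - 1 + 94/97  =  - 0.03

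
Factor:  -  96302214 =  - 2^1 * 3^2*29^1*184487^1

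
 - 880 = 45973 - 46853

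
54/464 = 27/232 = 0.12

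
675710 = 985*686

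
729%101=22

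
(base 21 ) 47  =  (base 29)34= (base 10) 91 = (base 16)5B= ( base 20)4B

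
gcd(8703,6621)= 3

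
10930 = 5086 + 5844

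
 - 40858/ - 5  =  8171  +  3/5 = 8171.60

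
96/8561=96/8561 = 0.01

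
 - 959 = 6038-6997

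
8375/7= 8375/7 = 1196.43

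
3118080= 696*4480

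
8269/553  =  14 + 527/553 = 14.95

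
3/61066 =3/61066 = 0.00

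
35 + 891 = 926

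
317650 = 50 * 6353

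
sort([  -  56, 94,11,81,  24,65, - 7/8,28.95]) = [-56, - 7/8 , 11 , 24, 28.95, 65, 81,  94]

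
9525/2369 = 9525/2369 = 4.02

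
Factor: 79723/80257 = 7^2 * 17^( - 1) * 1627^1 * 4721^( - 1 ) 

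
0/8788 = 0 = 0.00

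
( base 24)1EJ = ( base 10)931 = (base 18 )2FD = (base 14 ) 4a7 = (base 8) 1643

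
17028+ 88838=105866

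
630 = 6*105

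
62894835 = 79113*795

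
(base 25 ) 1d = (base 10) 38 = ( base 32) 16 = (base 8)46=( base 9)42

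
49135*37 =1817995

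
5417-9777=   -  4360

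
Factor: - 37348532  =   - 2^2*13^1*718241^1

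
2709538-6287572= - 3578034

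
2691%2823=2691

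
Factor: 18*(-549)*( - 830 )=2^2*3^4*5^1*61^1 *83^1=8202060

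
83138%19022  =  7050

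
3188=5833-2645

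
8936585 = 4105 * 2177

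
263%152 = 111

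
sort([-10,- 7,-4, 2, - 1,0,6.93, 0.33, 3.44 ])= [ - 10 ,-7, -4, - 1, 0, 0.33,  2,3.44,  6.93] 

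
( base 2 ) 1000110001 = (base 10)561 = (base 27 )kl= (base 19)1AA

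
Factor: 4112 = 2^4 *257^1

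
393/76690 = 393/76690 = 0.01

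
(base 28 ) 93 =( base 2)11111111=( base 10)255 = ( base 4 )3333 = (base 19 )D8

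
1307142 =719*1818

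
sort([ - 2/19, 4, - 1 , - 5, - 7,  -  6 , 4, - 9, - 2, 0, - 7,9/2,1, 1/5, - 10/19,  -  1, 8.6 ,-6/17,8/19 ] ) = [- 9,-7, - 7, - 6, - 5, - 2 ,  -  1, - 1, - 10/19,-6/17 , - 2/19, 0 , 1/5 , 8/19, 1 , 4 , 4, 9/2 , 8.6]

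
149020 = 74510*2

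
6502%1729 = 1315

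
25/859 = 25/859  =  0.03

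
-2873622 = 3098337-5971959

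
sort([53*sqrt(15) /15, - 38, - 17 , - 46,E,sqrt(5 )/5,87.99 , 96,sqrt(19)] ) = [ - 46,-38, - 17, sqrt(5) /5, E,sqrt(19 ),53 * sqrt(15)/15, 87.99,96] 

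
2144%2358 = 2144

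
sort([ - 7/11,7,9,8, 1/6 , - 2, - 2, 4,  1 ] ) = [ - 2, - 2, - 7/11,1/6,1,4,7, 8,  9 ]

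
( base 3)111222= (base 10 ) 377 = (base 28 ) DD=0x179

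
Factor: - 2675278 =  - 2^1*457^1*2927^1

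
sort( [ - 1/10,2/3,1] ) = [ - 1/10, 2/3,1]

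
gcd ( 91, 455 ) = 91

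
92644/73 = 1269 + 7/73  =  1269.10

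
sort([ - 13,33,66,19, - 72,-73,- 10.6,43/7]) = [ - 73,-72, - 13, -10.6,  43/7, 19, 33,66] 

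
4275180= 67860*63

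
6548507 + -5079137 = 1469370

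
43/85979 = 43/85979 =0.00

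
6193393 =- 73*( - 84841 ) 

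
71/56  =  1+15/56 = 1.27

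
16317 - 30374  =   - 14057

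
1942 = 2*971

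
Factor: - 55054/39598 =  - 27527/19799 = - 13^ ( - 1) * 1523^( - 1 )*27527^1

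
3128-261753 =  - 258625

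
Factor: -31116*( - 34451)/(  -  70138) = -535988658/35069=- 2^1*3^1*47^1 * 733^1 * 2593^1*35069^(- 1)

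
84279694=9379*8986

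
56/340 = 14/85 = 0.16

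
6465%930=885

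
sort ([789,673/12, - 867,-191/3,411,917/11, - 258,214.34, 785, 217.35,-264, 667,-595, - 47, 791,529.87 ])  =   [ - 867, - 595 , - 264, - 258,-191/3, -47,  673/12,917/11,214.34,217.35,411 , 529.87,667, 785, 789, 791] 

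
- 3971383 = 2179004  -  6150387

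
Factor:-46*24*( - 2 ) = 2^5* 3^1 * 23^1 = 2208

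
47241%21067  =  5107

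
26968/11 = 26968/11 = 2451.64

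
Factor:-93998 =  - 2^1 *43^1*1093^1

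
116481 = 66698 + 49783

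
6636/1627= 4 + 128/1627 = 4.08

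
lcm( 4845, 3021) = 256785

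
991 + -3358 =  - 2367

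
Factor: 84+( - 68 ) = 2^4 = 16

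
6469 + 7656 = 14125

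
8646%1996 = 662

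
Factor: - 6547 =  - 6547^1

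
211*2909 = 613799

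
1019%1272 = 1019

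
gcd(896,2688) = 896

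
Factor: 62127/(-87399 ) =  -59/83 = - 59^1 * 83^( - 1 )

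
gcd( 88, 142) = 2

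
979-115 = 864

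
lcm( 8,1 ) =8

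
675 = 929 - 254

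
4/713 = 4/713=0.01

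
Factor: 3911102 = 2^1*13^1 * 150427^1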